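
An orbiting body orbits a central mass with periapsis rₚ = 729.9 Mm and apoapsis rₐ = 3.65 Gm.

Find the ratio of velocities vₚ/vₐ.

Convert to SI: rₚ = 729.9 Mm = 7.299e+08 m; rₐ = 3.65 Gm = 3.65e+09 m.
Conservation of angular momentum gives rₚvₚ = rₐvₐ, so vₚ/vₐ = rₐ/rₚ.
vₚ/vₐ = 3.65e+09 / 7.299e+08 ≈ 5.001.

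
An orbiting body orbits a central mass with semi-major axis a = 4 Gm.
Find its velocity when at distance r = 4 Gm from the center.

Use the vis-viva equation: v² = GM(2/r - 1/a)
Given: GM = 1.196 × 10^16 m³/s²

Convert to SI: a = 4 Gm = 4e+09 m; r = 4 Gm = 4e+09 m.
Vis-viva: v = √(GM · (2/r − 1/a)).
2/r − 1/a = 2/4e+09 − 1/4e+09 = 2.5e-10 m⁻¹.
v = √(1.196e+16 · 2.5e-10) m/s ≈ 1729 m/s = 1.729 km/s.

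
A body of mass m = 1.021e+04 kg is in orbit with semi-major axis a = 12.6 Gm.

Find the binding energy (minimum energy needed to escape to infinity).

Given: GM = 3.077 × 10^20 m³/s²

Convert to SI: a = 12.6 Gm = 1.26e+10 m.
Total orbital energy is E = −GMm/(2a); binding energy is E_bind = −E = GMm/(2a).
E_bind = 3.077e+20 · 1.021e+04 / (2 · 1.26e+10) J ≈ 1.247e+14 J = 124.7 TJ.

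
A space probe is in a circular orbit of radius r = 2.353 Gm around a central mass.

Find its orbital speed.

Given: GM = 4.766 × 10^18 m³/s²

Convert to SI: r = 2.353 Gm = 2.353e+09 m.
For a circular orbit, gravity supplies the centripetal force, so v = √(GM / r).
v = √(4.766e+18 / 2.353e+09) m/s ≈ 4.501e+04 m/s = 45.01 km/s.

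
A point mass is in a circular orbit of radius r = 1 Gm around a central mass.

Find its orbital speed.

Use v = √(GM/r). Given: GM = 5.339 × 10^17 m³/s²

Convert to SI: r = 1 Gm = 1e+09 m.
For a circular orbit, gravity supplies the centripetal force, so v = √(GM / r).
v = √(5.339e+17 / 1e+09) m/s ≈ 2.311e+04 m/s = 23.11 km/s.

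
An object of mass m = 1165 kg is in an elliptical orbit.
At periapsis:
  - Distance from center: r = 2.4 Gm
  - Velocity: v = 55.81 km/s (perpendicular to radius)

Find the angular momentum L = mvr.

Convert to SI: r = 2.4 Gm = 2.4e+09 m; v = 55.81 km/s = 55810 m/s.
Since v is perpendicular to r, L = m · v · r.
L = 1165 · 55810 · 2.4e+09 kg·m²/s ≈ 1.56e+17 kg·m²/s.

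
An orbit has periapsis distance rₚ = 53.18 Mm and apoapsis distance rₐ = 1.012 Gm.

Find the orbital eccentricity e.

Convert to SI: rₚ = 53.18 Mm = 5.318e+07 m; rₐ = 1.012 Gm = 1.012e+09 m.
e = (rₐ − rₚ) / (rₐ + rₚ).
e = (1.012e+09 − 5.318e+07) / (1.012e+09 + 5.318e+07) = 9.5882e+08 / 1.06518e+09 ≈ 0.9001.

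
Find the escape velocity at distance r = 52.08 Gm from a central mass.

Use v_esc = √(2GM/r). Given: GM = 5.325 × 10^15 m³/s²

Convert to SI: r = 52.08 Gm = 5.208e+10 m.
Escape velocity comes from setting total energy to zero: ½v² − GM/r = 0 ⇒ v_esc = √(2GM / r).
v_esc = √(2 · 5.325e+15 / 5.208e+10) m/s ≈ 452.2 m/s = 452.2 m/s.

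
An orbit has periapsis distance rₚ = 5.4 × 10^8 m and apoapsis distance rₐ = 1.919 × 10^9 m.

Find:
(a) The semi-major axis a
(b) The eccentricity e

(a) a = (rₚ + rₐ) / 2 = (5.4e+08 + 1.919e+09) / 2 ≈ 1.23e+09 m = 1.23 × 10^9 m.
(b) e = (rₐ − rₚ) / (rₐ + rₚ) = (1.919e+09 − 5.4e+08) / (1.919e+09 + 5.4e+08) ≈ 0.5608.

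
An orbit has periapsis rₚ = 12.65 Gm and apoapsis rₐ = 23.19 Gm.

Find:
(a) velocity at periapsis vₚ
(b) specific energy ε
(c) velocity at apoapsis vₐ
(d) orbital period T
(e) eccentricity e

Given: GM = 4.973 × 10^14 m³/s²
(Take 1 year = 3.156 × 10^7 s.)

Convert to SI: rₚ = 12.65 Gm = 1.265e+10 m; rₐ = 23.19 Gm = 2.319e+10 m.
(a) With a = (rₚ + rₐ)/2 = 1.792e+10 m, vₚ = √(GM (2/rₚ − 1/a)) = √(4.973e+14 · (2/1.265e+10 − 1/1.792e+10)) m/s ≈ 225.6 m/s
(b) With a = (rₚ + rₐ)/2 = 1.792e+10 m, ε = −GM/(2a) = −4.973e+14/(2 · 1.792e+10) J/kg ≈ -1.388e+04 J/kg
(c) With a = (rₚ + rₐ)/2 = 1.792e+10 m, vₐ = √(GM (2/rₐ − 1/a)) = √(4.973e+14 · (2/2.319e+10 − 1/1.792e+10)) m/s ≈ 123 m/s
(d) With a = (rₚ + rₐ)/2 = 1.792e+10 m, T = 2π √(a³/GM) = 2π √((1.792e+10)³/4.973e+14) s ≈ 6.759e+08 s
(e) e = (rₐ − rₚ)/(rₐ + rₚ) = (2.319e+10 − 1.265e+10)/(2.319e+10 + 1.265e+10) ≈ 0.2941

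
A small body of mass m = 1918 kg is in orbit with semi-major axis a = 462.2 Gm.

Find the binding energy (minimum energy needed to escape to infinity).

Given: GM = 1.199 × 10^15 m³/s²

Convert to SI: a = 462.2 Gm = 4.622e+11 m.
Total orbital energy is E = −GMm/(2a); binding energy is E_bind = −E = GMm/(2a).
E_bind = 1.199e+15 · 1918 / (2 · 4.622e+11) J ≈ 2.488e+06 J = 2.488 MJ.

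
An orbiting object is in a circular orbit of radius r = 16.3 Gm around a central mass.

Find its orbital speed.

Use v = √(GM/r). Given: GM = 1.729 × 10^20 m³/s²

Convert to SI: r = 16.3 Gm = 1.63e+10 m.
For a circular orbit, gravity supplies the centripetal force, so v = √(GM / r).
v = √(1.729e+20 / 1.63e+10) m/s ≈ 1.03e+05 m/s = 103 km/s.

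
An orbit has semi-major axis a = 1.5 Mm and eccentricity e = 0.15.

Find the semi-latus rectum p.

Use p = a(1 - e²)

Convert to SI: a = 1.5 Mm = 1.5e+06 m.
p = a (1 − e²).
p = 1.5e+06 · (1 − (0.15)²) = 1.5e+06 · 0.9775 ≈ 1.466e+06 m = 1.466 Mm.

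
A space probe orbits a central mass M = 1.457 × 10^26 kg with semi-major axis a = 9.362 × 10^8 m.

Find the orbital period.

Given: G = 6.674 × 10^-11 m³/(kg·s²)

GM = G · M = 6.674e-11 · 1.457e+26 = 9.72402e+15 m³/s².
Kepler's third law: T = 2π √(a³ / GM).
Substituting a = 9.362e+08 m and GM = 9.72402e+15 m³/s²:
T = 2π √((9.362e+08)³ / 9.72402e+15) s
T ≈ 1.825e+06 s = 21.12 days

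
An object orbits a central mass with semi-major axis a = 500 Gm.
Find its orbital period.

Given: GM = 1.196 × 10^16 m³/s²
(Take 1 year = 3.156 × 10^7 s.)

Convert to SI: a = 500 Gm = 5e+11 m.
Kepler's third law: T = 2π √(a³ / GM).
Substituting a = 5e+11 m and GM = 1.196e+16 m³/s²:
T = 2π √((5e+11)³ / 1.196e+16) s
T ≈ 2.031e+10 s = 643.6 years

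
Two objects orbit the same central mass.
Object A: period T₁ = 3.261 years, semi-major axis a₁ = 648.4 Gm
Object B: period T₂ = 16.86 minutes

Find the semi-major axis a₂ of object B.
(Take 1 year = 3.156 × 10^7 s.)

Convert to SI: T₁ = 3.261 years = 1.02917e+08 s; a₁ = 648.4 Gm = 6.484e+11 m; T₂ = 16.86 minutes = 1011.6 s.
Kepler's third law: (T₁/T₂)² = (a₁/a₂)³ ⇒ a₂ = a₁ · (T₂/T₁)^(2/3).
T₂/T₁ = 1011.6 / 1.02917e+08 = 9.82926e-06.
a₂ = 6.484e+11 · (9.82926e-06)^(2/3) m ≈ 2.975e+08 m = 297.5 Mm.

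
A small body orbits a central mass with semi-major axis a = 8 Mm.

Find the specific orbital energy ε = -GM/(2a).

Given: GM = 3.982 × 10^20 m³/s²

Convert to SI: a = 8 Mm = 8e+06 m.
ε = −GM / (2a).
ε = −3.982e+20 / (2 · 8e+06) J/kg ≈ -2.489e+13 J/kg = -2.489e+04 GJ/kg.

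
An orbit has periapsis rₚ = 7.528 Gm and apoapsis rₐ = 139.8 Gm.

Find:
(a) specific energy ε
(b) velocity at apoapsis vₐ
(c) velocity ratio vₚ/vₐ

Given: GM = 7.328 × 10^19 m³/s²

Convert to SI: rₚ = 7.528 Gm = 7.528e+09 m; rₐ = 139.8 Gm = 1.398e+11 m.
(a) With a = (rₚ + rₐ)/2 = 7.3664e+10 m, ε = −GM/(2a) = −7.328e+19/(2 · 7.3664e+10) J/kg ≈ -4.974e+08 J/kg
(b) With a = (rₚ + rₐ)/2 = 7.3664e+10 m, vₐ = √(GM (2/rₐ − 1/a)) = √(7.328e+19 · (2/1.398e+11 − 1/7.3664e+10)) m/s ≈ 7319 m/s
(c) Conservation of angular momentum (rₚvₚ = rₐvₐ) gives vₚ/vₐ = rₐ/rₚ = 1.398e+11/7.528e+09 ≈ 18.57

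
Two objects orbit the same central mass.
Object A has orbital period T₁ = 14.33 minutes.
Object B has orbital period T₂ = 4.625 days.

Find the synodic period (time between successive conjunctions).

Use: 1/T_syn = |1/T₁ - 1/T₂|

Convert to SI: T₁ = 14.33 minutes = 859.8 s; T₂ = 4.625 days = 399600 s.
T_syn = |T₁ · T₂ / (T₁ − T₂)|.
T_syn = |859.8 · 399600 / (859.8 − 399600)| s ≈ 861.7 s = 14.36 minutes.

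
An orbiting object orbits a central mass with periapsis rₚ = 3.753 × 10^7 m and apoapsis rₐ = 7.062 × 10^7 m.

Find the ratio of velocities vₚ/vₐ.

Conservation of angular momentum gives rₚvₚ = rₐvₐ, so vₚ/vₐ = rₐ/rₚ.
vₚ/vₐ = 7.062e+07 / 3.753e+07 ≈ 1.882.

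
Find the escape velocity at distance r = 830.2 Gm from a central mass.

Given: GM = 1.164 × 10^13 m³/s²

Convert to SI: r = 830.2 Gm = 8.302e+11 m.
Escape velocity comes from setting total energy to zero: ½v² − GM/r = 0 ⇒ v_esc = √(2GM / r).
v_esc = √(2 · 1.164e+13 / 8.302e+11) m/s ≈ 5.295 m/s = 5.295 m/s.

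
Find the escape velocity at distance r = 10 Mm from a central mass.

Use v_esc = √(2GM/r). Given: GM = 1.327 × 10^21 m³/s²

Convert to SI: r = 10 Mm = 1e+07 m.
Escape velocity comes from setting total energy to zero: ½v² − GM/r = 0 ⇒ v_esc = √(2GM / r).
v_esc = √(2 · 1.327e+21 / 1e+07) m/s ≈ 1.629e+07 m/s = 1.629e+04 km/s.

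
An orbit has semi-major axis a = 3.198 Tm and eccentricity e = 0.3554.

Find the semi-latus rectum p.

Convert to SI: a = 3.198 Tm = 3.198e+12 m.
p = a (1 − e²).
p = 3.198e+12 · (1 − (0.3554)²) = 3.198e+12 · 0.873691 ≈ 2.794e+12 m = 2.794 Tm.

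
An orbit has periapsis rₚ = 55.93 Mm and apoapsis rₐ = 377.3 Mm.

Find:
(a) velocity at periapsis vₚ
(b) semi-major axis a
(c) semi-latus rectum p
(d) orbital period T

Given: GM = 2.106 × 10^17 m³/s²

Convert to SI: rₚ = 55.93 Mm = 5.593e+07 m; rₐ = 377.3 Mm = 3.773e+08 m.
(a) With a = (rₚ + rₐ)/2 = 2.16615e+08 m, vₚ = √(GM (2/rₚ − 1/a)) = √(2.106e+17 · (2/5.593e+07 − 1/2.16615e+08)) m/s ≈ 8.099e+04 m/s
(b) a = (rₚ + rₐ)/2 = (5.593e+07 + 3.773e+08)/2 ≈ 2.166e+08 m
(c) From a = (rₚ + rₐ)/2 = 2.16615e+08 m and e = (rₐ − rₚ)/(rₐ + rₚ) = 0.7418, p = a(1 − e²) = 2.16615e+08 · (1 − (0.7418)²) ≈ 9.742e+07 m
(d) With a = (rₚ + rₐ)/2 = 2.16615e+08 m, T = 2π √(a³/GM) = 2π √((2.16615e+08)³/2.106e+17) s ≈ 4.365e+04 s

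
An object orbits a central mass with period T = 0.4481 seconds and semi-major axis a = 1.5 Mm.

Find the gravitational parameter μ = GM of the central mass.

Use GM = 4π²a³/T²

Convert to SI: a = 1.5 Mm = 1.5e+06 m.
GM = 4π² · a³ / T².
GM = 4π² · (1.5e+06)³ / (0.4481)² m³/s² ≈ 6.636e+20 m³/s² = 6.636 × 10^20 m³/s².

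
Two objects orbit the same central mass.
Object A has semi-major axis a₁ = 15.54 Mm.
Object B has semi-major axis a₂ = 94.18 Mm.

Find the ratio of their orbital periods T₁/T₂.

Convert to SI: a₁ = 15.54 Mm = 1.554e+07 m; a₂ = 94.18 Mm = 9.418e+07 m.
From Kepler's third law, (T₁/T₂)² = (a₁/a₂)³, so T₁/T₂ = (a₁/a₂)^(3/2).
a₁/a₂ = 1.554e+07 / 9.418e+07 = 0.165003.
T₁/T₂ = (0.165003)^(3/2) ≈ 0.06703.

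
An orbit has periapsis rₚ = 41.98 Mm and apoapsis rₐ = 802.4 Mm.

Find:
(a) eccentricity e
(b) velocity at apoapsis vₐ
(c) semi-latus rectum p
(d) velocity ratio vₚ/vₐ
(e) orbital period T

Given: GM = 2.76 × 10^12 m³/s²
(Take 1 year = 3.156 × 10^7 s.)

Convert to SI: rₚ = 41.98 Mm = 4.198e+07 m; rₐ = 802.4 Mm = 8.024e+08 m.
(a) e = (rₐ − rₚ)/(rₐ + rₚ) = (8.024e+08 − 4.198e+07)/(8.024e+08 + 4.198e+07) ≈ 0.9006
(b) With a = (rₚ + rₐ)/2 = 4.2219e+08 m, vₐ = √(GM (2/rₐ − 1/a)) = √(2.76e+12 · (2/8.024e+08 − 1/4.2219e+08)) m/s ≈ 18.49 m/s
(c) From a = (rₚ + rₐ)/2 = 4.2219e+08 m and e = (rₐ − rₚ)/(rₐ + rₚ) = 0.900566, p = a(1 − e²) = 4.2219e+08 · (1 − (0.900566)²) ≈ 7.979e+07 m
(d) Conservation of angular momentum (rₚvₚ = rₐvₐ) gives vₚ/vₐ = rₐ/rₚ = 8.024e+08/4.198e+07 ≈ 19.11
(e) With a = (rₚ + rₐ)/2 = 4.2219e+08 m, T = 2π √(a³/GM) = 2π √((4.2219e+08)³/2.76e+12) s ≈ 3.281e+07 s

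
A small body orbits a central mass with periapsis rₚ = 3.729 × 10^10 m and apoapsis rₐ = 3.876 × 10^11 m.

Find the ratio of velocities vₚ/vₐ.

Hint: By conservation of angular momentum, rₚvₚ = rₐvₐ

Conservation of angular momentum gives rₚvₚ = rₐvₐ, so vₚ/vₐ = rₐ/rₚ.
vₚ/vₐ = 3.876e+11 / 3.729e+10 ≈ 10.39.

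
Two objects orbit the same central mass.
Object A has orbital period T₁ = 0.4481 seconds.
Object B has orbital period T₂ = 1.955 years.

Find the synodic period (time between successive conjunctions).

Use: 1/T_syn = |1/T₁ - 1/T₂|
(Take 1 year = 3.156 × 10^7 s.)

Convert to SI: T₂ = 1.955 years = 6.16998e+07 s.
T_syn = |T₁ · T₂ / (T₁ − T₂)|.
T_syn = |0.4481 · 6.16998e+07 / (0.4481 − 6.16998e+07)| s ≈ 0.4481 s = 0.4481 seconds.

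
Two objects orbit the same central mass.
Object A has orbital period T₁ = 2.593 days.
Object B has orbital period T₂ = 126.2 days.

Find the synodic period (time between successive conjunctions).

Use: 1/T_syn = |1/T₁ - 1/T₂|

Convert to SI: T₁ = 2.593 days = 224035 s; T₂ = 126.2 days = 1.09037e+07 s.
T_syn = |T₁ · T₂ / (T₁ − T₂)|.
T_syn = |224035 · 1.09037e+07 / (224035 − 1.09037e+07)| s ≈ 2.287e+05 s = 2.647 days.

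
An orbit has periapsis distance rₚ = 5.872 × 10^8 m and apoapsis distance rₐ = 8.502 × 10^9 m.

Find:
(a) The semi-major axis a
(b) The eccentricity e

(a) a = (rₚ + rₐ) / 2 = (5.872e+08 + 8.502e+09) / 2 ≈ 4.545e+09 m = 4.545 × 10^9 m.
(b) e = (rₐ − rₚ) / (rₐ + rₚ) = (8.502e+09 − 5.872e+08) / (8.502e+09 + 5.872e+08) ≈ 0.8708.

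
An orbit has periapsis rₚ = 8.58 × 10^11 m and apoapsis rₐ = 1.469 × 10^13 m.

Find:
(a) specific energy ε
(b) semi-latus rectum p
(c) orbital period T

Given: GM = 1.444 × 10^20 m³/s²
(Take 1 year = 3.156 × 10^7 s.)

(a) With a = (rₚ + rₐ)/2 = 7.774e+12 m, ε = −GM/(2a) = −1.444e+20/(2 · 7.774e+12) J/kg ≈ -9.287e+06 J/kg
(b) From a = (rₚ + rₐ)/2 = 7.774e+12 m and e = (rₐ − rₚ)/(rₐ + rₚ) = 0.889632, p = a(1 − e²) = 7.774e+12 · (1 − (0.889632)²) ≈ 1.621e+12 m
(c) With a = (rₚ + rₐ)/2 = 7.774e+12 m, T = 2π √(a³/GM) = 2π √((7.774e+12)³/1.444e+20) s ≈ 1.133e+10 s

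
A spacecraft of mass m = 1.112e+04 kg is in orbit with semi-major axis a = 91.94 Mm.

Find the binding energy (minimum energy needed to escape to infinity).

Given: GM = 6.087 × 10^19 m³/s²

Convert to SI: a = 91.94 Mm = 9.194e+07 m.
Total orbital energy is E = −GMm/(2a); binding energy is E_bind = −E = GMm/(2a).
E_bind = 6.087e+19 · 1.112e+04 / (2 · 9.194e+07) J ≈ 3.681e+15 J = 3.681 PJ.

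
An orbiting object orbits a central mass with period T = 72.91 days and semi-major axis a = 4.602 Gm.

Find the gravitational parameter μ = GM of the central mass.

Convert to SI: T = 72.91 days = 6.29942e+06 s; a = 4.602 Gm = 4.602e+09 m.
GM = 4π² · a³ / T².
GM = 4π² · (4.602e+09)³ / (6.29942e+06)² m³/s² ≈ 9.696e+16 m³/s² = 9.696 × 10^16 m³/s².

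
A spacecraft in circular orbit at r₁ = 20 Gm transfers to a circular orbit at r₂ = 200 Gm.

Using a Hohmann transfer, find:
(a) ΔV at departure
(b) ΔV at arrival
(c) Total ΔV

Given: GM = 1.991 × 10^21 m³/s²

Convert to SI: r₁ = 20 Gm = 2e+10 m; r₂ = 200 Gm = 2e+11 m.
Transfer semi-major axis: a_t = (r₁ + r₂)/2 = (2e+10 + 2e+11)/2 = 1.1e+11 m.
Circular speeds: v₁ = √(GM/r₁) = 315515 m/s, v₂ = √(GM/r₂) = 99774.7 m/s.
Transfer speeds (vis-viva v² = GM(2/r − 1/a_t)): v₁ᵗ = 425441 m/s, v₂ᵗ = 42544.1 m/s.
(a) ΔV₁ = |v₁ᵗ − v₁| ≈ 1.099e+05 m/s = 109.9 km/s.
(b) ΔV₂ = |v₂ − v₂ᵗ| ≈ 5.723e+04 m/s = 57.23 km/s.
(c) ΔV_total = ΔV₁ + ΔV₂ ≈ 1.672e+05 m/s = 167.2 km/s.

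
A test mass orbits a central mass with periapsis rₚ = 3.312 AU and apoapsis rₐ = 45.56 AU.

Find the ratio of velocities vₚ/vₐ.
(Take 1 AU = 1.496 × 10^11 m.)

Convert to SI: rₚ = 3.312 AU = 4.95475e+11 m; rₐ = 45.56 AU = 6.81578e+12 m.
Conservation of angular momentum gives rₚvₚ = rₐvₐ, so vₚ/vₐ = rₐ/rₚ.
vₚ/vₐ = 6.81578e+12 / 4.95475e+11 ≈ 13.76.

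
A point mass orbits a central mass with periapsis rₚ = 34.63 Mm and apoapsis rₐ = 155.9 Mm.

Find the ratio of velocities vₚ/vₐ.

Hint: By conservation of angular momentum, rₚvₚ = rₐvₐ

Convert to SI: rₚ = 34.63 Mm = 3.463e+07 m; rₐ = 155.9 Mm = 1.559e+08 m.
Conservation of angular momentum gives rₚvₚ = rₐvₐ, so vₚ/vₐ = rₐ/rₚ.
vₚ/vₐ = 1.559e+08 / 3.463e+07 ≈ 4.502.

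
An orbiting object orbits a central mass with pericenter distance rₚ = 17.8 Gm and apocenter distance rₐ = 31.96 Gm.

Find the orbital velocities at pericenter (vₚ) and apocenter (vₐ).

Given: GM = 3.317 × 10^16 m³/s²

Convert to SI: rₚ = 17.8 Gm = 1.78e+10 m; rₐ = 31.96 Gm = 3.196e+10 m.
Use the vis-viva equation v² = GM(2/r − 1/a) with a = (rₚ + rₐ)/2 = (1.78e+10 + 3.196e+10)/2 = 2.488e+10 m.
vₚ = √(GM · (2/rₚ − 1/a)) = √(3.317e+16 · (2/1.78e+10 − 1/2.488e+10)) m/s ≈ 1547 m/s = 1.547 km/s.
vₐ = √(GM · (2/rₐ − 1/a)) = √(3.317e+16 · (2/3.196e+10 − 1/2.488e+10)) m/s ≈ 861.7 m/s = 861.7 m/s.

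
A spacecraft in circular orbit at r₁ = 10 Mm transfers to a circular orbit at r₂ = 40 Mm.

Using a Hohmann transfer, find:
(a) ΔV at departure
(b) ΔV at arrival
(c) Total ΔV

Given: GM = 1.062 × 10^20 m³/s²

Convert to SI: r₁ = 10 Mm = 1e+07 m; r₂ = 40 Mm = 4e+07 m.
Transfer semi-major axis: a_t = (r₁ + r₂)/2 = (1e+07 + 4e+07)/2 = 2.5e+07 m.
Circular speeds: v₁ = √(GM/r₁) = 3.25883e+06 m/s, v₂ = √(GM/r₂) = 1.62942e+06 m/s.
Transfer speeds (vis-viva v² = GM(2/r − 1/a_t)): v₁ᵗ = 4.12214e+06 m/s, v₂ᵗ = 1.03053e+06 m/s.
(a) ΔV₁ = |v₁ᵗ − v₁| ≈ 8.633e+05 m/s = 863.3 km/s.
(b) ΔV₂ = |v₂ − v₂ᵗ| ≈ 5.989e+05 m/s = 598.9 km/s.
(c) ΔV_total = ΔV₁ + ΔV₂ ≈ 1.462e+06 m/s = 1462 km/s.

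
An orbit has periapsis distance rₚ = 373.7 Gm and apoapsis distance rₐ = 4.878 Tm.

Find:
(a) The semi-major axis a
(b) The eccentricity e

Convert to SI: rₚ = 373.7 Gm = 3.737e+11 m; rₐ = 4.878 Tm = 4.878e+12 m.
(a) a = (rₚ + rₐ) / 2 = (3.737e+11 + 4.878e+12) / 2 ≈ 2.626e+12 m = 2.626 Tm.
(b) e = (rₐ − rₚ) / (rₐ + rₚ) = (4.878e+12 − 3.737e+11) / (4.878e+12 + 3.737e+11) ≈ 0.8577.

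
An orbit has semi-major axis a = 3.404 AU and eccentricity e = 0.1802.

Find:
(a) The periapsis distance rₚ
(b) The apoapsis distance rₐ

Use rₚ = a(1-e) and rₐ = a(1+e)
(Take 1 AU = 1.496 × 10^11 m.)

Convert to SI: a = 3.404 AU = 5.09238e+11 m.
(a) rₚ = a(1 − e) = 5.09238e+11 · (1 − 0.1802) = 5.09238e+11 · 0.8198 ≈ 4.175e+11 m = 2.791 AU.
(b) rₐ = a(1 + e) = 5.09238e+11 · (1 + 0.1802) = 5.09238e+11 · 1.1802 ≈ 6.01e+11 m = 4.017 AU.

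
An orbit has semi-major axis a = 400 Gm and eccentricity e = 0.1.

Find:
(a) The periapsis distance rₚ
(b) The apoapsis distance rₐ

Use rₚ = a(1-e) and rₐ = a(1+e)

Convert to SI: a = 400 Gm = 4e+11 m.
(a) rₚ = a(1 − e) = 4e+11 · (1 − 0.1) = 4e+11 · 0.9 ≈ 3.6e+11 m = 360 Gm.
(b) rₐ = a(1 + e) = 4e+11 · (1 + 0.1) = 4e+11 · 1.1 ≈ 4.4e+11 m = 440 Gm.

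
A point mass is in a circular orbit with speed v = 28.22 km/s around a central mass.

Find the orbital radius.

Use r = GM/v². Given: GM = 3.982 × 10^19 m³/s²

Convert to SI: v = 28.22 km/s = 28220 m/s.
For a circular orbit, v² = GM / r, so r = GM / v².
r = 3.982e+19 / (28220)² m ≈ 5e+10 m = 50 Gm.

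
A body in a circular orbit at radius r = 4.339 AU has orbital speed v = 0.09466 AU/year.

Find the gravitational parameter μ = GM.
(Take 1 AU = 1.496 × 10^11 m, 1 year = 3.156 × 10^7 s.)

Convert to SI: r = 4.339 AU = 6.49114e+11 m; v = 0.09466 AU/year = 448.705 m/s.
For a circular orbit v² = GM/r, so GM = v² · r.
GM = (448.705)² · 6.49114e+11 m³/s² ≈ 1.307e+17 m³/s² = 1.307 × 10^17 m³/s².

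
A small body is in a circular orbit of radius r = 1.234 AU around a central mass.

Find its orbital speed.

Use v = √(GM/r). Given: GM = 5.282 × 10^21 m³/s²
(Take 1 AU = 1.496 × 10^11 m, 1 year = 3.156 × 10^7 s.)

Convert to SI: r = 1.234 AU = 1.84606e+11 m.
For a circular orbit, gravity supplies the centripetal force, so v = √(GM / r).
v = √(5.282e+21 / 1.84606e+11) m/s ≈ 1.692e+05 m/s = 35.68 AU/year.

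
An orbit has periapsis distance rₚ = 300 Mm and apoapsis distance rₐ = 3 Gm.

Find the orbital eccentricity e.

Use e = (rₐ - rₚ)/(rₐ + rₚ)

Convert to SI: rₚ = 300 Mm = 3e+08 m; rₐ = 3 Gm = 3e+09 m.
e = (rₐ − rₚ) / (rₐ + rₚ).
e = (3e+09 − 3e+08) / (3e+09 + 3e+08) = 2.7e+09 / 3.3e+09 ≈ 0.8182.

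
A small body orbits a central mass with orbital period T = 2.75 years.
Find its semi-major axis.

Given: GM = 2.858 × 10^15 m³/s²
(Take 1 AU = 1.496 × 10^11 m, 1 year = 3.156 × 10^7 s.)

Convert to SI: T = 2.75 years = 8.679e+07 s.
Invert Kepler's third law: a = (GM · T² / (4π²))^(1/3).
Substituting T = 8.679e+07 s and GM = 2.858e+15 m³/s²:
a = (2.858e+15 · (8.679e+07)² / (4π²))^(1/3) m
a ≈ 8.17e+09 m = 0.05461 AU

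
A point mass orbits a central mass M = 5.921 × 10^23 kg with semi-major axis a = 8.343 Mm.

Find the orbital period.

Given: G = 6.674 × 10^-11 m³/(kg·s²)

Convert to SI: a = 8.343 Mm = 8.343e+06 m.
GM = G · M = 6.674e-11 · 5.921e+23 = 3.95168e+13 m³/s².
Kepler's third law: T = 2π √(a³ / GM).
Substituting a = 8.343e+06 m and GM = 3.95168e+13 m³/s²:
T = 2π √((8.343e+06)³ / 3.95168e+13) s
T ≈ 2.409e+04 s = 6.691 hours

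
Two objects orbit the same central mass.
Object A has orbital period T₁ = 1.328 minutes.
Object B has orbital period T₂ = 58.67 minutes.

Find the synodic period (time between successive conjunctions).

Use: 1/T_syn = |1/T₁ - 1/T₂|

Convert to SI: T₁ = 1.328 minutes = 79.68 s; T₂ = 58.67 minutes = 3520.2 s.
T_syn = |T₁ · T₂ / (T₁ − T₂)|.
T_syn = |79.68 · 3520.2 / (79.68 − 3520.2)| s ≈ 81.53 s = 1.359 minutes.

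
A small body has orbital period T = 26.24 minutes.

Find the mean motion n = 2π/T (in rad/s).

Convert to SI: T = 26.24 minutes = 1574.4 s.
n = 2π / T.
n = 2π / 1574.4 s ≈ 0.003991 rad/s.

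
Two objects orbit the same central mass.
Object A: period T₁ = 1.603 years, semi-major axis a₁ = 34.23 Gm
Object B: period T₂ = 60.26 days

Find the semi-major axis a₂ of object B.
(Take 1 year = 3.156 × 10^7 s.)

Convert to SI: T₁ = 1.603 years = 5.05907e+07 s; a₁ = 34.23 Gm = 3.423e+10 m; T₂ = 60.26 days = 5.20646e+06 s.
Kepler's third law: (T₁/T₂)² = (a₁/a₂)³ ⇒ a₂ = a₁ · (T₂/T₁)^(2/3).
T₂/T₁ = 5.20646e+06 / 5.05907e+07 = 0.102914.
a₂ = 3.423e+10 · (0.102914)^(2/3) m ≈ 7.517e+09 m = 7.517 Gm.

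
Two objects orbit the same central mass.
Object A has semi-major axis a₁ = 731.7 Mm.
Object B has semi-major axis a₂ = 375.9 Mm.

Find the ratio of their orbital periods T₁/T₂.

Convert to SI: a₁ = 731.7 Mm = 7.317e+08 m; a₂ = 375.9 Mm = 3.759e+08 m.
From Kepler's third law, (T₁/T₂)² = (a₁/a₂)³, so T₁/T₂ = (a₁/a₂)^(3/2).
a₁/a₂ = 7.317e+08 / 3.759e+08 = 1.94653.
T₁/T₂ = (1.94653)^(3/2) ≈ 2.716.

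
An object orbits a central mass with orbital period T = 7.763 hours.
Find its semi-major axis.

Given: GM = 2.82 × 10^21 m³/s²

Convert to SI: T = 7.763 hours = 27946.8 s.
Invert Kepler's third law: a = (GM · T² / (4π²))^(1/3).
Substituting T = 27946.8 s and GM = 2.82e+21 m³/s²:
a = (2.82e+21 · (27946.8)² / (4π²))^(1/3) m
a ≈ 3.821e+09 m = 3.821 Gm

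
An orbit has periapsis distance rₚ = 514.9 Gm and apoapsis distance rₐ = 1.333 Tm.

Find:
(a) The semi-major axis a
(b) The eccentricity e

Convert to SI: rₚ = 514.9 Gm = 5.149e+11 m; rₐ = 1.333 Tm = 1.333e+12 m.
(a) a = (rₚ + rₐ) / 2 = (5.149e+11 + 1.333e+12) / 2 ≈ 9.24e+11 m = 924 Gm.
(b) e = (rₐ − rₚ) / (rₐ + rₚ) = (1.333e+12 − 5.149e+11) / (1.333e+12 + 5.149e+11) ≈ 0.4427.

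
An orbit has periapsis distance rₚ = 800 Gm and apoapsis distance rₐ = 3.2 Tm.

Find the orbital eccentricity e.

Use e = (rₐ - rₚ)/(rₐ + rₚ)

Convert to SI: rₚ = 800 Gm = 8e+11 m; rₐ = 3.2 Tm = 3.2e+12 m.
e = (rₐ − rₚ) / (rₐ + rₚ).
e = (3.2e+12 − 8e+11) / (3.2e+12 + 8e+11) = 2.4e+12 / 4e+12 ≈ 0.6.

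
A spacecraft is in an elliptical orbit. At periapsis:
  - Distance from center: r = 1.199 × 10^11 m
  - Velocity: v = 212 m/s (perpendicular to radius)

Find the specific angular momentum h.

With v perpendicular to r, h = r · v.
h = 1.199e+11 · 212 m²/s ≈ 2.542e+13 m²/s.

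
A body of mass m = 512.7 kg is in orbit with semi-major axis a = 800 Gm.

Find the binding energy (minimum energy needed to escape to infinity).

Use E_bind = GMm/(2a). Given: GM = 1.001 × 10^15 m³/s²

Convert to SI: a = 800 Gm = 8e+11 m.
Total orbital energy is E = −GMm/(2a); binding energy is E_bind = −E = GMm/(2a).
E_bind = 1.001e+15 · 512.7 / (2 · 8e+11) J ≈ 3.208e+05 J = 320.8 kJ.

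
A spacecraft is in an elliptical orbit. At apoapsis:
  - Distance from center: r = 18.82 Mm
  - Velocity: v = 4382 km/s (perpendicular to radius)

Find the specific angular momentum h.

Convert to SI: r = 18.82 Mm = 1.882e+07 m; v = 4382 km/s = 4.382e+06 m/s.
With v perpendicular to r, h = r · v.
h = 1.882e+07 · 4.382e+06 m²/s ≈ 8.247e+13 m²/s.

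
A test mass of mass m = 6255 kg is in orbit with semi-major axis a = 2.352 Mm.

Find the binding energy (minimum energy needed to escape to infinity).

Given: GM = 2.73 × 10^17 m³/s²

Convert to SI: a = 2.352 Mm = 2.352e+06 m.
Total orbital energy is E = −GMm/(2a); binding energy is E_bind = −E = GMm/(2a).
E_bind = 2.73e+17 · 6255 / (2 · 2.352e+06) J ≈ 3.63e+14 J = 363 TJ.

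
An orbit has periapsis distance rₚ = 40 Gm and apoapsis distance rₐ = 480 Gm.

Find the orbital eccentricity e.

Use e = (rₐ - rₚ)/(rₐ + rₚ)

Convert to SI: rₚ = 40 Gm = 4e+10 m; rₐ = 480 Gm = 4.8e+11 m.
e = (rₐ − rₚ) / (rₐ + rₚ).
e = (4.8e+11 − 4e+10) / (4.8e+11 + 4e+10) = 4.4e+11 / 5.2e+11 ≈ 0.8462.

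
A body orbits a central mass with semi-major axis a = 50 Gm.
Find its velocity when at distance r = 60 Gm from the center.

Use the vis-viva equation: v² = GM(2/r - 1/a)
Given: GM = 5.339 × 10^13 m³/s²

Convert to SI: a = 50 Gm = 5e+10 m; r = 60 Gm = 6e+10 m.
Vis-viva: v = √(GM · (2/r − 1/a)).
2/r − 1/a = 2/6e+10 − 1/5e+10 = 1.33333e-11 m⁻¹.
v = √(5.339e+13 · 1.33333e-11) m/s ≈ 26.68 m/s = 26.68 m/s.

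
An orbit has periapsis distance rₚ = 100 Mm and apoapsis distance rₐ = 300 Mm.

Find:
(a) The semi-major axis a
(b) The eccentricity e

Convert to SI: rₚ = 100 Mm = 1e+08 m; rₐ = 300 Mm = 3e+08 m.
(a) a = (rₚ + rₐ) / 2 = (1e+08 + 3e+08) / 2 ≈ 2e+08 m = 200 Mm.
(b) e = (rₐ − rₚ) / (rₐ + rₚ) = (3e+08 − 1e+08) / (3e+08 + 1e+08) ≈ 0.5.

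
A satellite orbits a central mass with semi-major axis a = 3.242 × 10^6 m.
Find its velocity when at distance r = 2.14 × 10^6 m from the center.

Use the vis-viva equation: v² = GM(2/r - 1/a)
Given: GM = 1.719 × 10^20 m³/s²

Vis-viva: v = √(GM · (2/r − 1/a)).
2/r − 1/a = 2/2.14e+06 − 1/3.242e+06 = 6.26128e-07 m⁻¹.
v = √(1.719e+20 · 6.26128e-07) m/s ≈ 1.037e+07 m/s = 1.037e+04 km/s.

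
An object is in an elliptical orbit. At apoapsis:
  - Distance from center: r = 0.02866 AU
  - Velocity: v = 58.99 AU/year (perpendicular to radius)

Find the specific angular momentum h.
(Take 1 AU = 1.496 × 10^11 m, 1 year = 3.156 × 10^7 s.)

Convert to SI: r = 0.02866 AU = 4.28754e+09 m; v = 58.99 AU/year = 279623 m/s.
With v perpendicular to r, h = r · v.
h = 4.28754e+09 · 279623 m²/s ≈ 1.199e+15 m²/s.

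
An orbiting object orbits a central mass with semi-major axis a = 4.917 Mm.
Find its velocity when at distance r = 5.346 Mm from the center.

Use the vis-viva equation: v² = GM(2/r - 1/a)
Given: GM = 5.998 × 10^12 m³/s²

Convert to SI: a = 4.917 Mm = 4.917e+06 m; r = 5.346 Mm = 5.346e+06 m.
Vis-viva: v = √(GM · (2/r − 1/a)).
2/r − 1/a = 2/5.346e+06 − 1/4.917e+06 = 1.70735e-07 m⁻¹.
v = √(5.998e+12 · 1.70735e-07) m/s ≈ 1012 m/s = 1.012 km/s.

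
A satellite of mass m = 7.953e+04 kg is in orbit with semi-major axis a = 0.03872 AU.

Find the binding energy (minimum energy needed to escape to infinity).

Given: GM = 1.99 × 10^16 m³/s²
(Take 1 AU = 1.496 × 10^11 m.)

Convert to SI: a = 0.03872 AU = 5.79251e+09 m.
Total orbital energy is E = −GMm/(2a); binding energy is E_bind = −E = GMm/(2a).
E_bind = 1.99e+16 · 7.953e+04 / (2 · 5.79251e+09) J ≈ 1.366e+11 J = 136.6 GJ.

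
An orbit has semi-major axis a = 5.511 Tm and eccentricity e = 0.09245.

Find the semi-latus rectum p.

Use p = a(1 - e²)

Convert to SI: a = 5.511 Tm = 5.511e+12 m.
p = a (1 − e²).
p = 5.511e+12 · (1 − (0.09245)²) = 5.511e+12 · 0.991453 ≈ 5.464e+12 m = 5.464 Tm.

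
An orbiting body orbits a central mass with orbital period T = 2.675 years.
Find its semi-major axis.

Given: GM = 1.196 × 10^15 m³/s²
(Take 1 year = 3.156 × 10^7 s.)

Convert to SI: T = 2.675 years = 8.4423e+07 s.
Invert Kepler's third law: a = (GM · T² / (4π²))^(1/3).
Substituting T = 8.4423e+07 s and GM = 1.196e+15 m³/s²:
a = (1.196e+15 · (8.4423e+07)² / (4π²))^(1/3) m
a ≈ 5.999e+09 m = 5.999 Gm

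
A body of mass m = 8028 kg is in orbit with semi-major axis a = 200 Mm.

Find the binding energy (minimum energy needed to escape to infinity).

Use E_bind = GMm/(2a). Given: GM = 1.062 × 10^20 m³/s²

Convert to SI: a = 200 Mm = 2e+08 m.
Total orbital energy is E = −GMm/(2a); binding energy is E_bind = −E = GMm/(2a).
E_bind = 1.062e+20 · 8028 / (2 · 2e+08) J ≈ 2.131e+15 J = 2.131 PJ.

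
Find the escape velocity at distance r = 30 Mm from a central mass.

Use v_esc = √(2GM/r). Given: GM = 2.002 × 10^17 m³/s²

Convert to SI: r = 30 Mm = 3e+07 m.
Escape velocity comes from setting total energy to zero: ½v² − GM/r = 0 ⇒ v_esc = √(2GM / r).
v_esc = √(2 · 2.002e+17 / 3e+07) m/s ≈ 1.155e+05 m/s = 115.5 km/s.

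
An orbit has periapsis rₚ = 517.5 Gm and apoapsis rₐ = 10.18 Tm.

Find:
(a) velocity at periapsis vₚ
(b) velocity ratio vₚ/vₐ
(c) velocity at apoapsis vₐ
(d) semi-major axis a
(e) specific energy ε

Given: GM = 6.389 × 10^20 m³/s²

Convert to SI: rₚ = 517.5 Gm = 5.175e+11 m; rₐ = 10.18 Tm = 1.018e+13 m.
(a) With a = (rₚ + rₐ)/2 = 5.34875e+12 m, vₚ = √(GM (2/rₚ − 1/a)) = √(6.389e+20 · (2/5.175e+11 − 1/5.34875e+12)) m/s ≈ 4.847e+04 m/s
(b) Conservation of angular momentum (rₚvₚ = rₐvₐ) gives vₚ/vₐ = rₐ/rₚ = 1.018e+13/5.175e+11 ≈ 19.67
(c) With a = (rₚ + rₐ)/2 = 5.34875e+12 m, vₐ = √(GM (2/rₐ − 1/a)) = √(6.389e+20 · (2/1.018e+13 − 1/5.34875e+12)) m/s ≈ 2464 m/s
(d) a = (rₚ + rₐ)/2 = (5.175e+11 + 1.018e+13)/2 ≈ 5.349e+12 m
(e) With a = (rₚ + rₐ)/2 = 5.34875e+12 m, ε = −GM/(2a) = −6.389e+20/(2 · 5.34875e+12) J/kg ≈ -5.972e+07 J/kg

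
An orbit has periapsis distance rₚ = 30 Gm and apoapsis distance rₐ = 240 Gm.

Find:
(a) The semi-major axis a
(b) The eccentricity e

Convert to SI: rₚ = 30 Gm = 3e+10 m; rₐ = 240 Gm = 2.4e+11 m.
(a) a = (rₚ + rₐ) / 2 = (3e+10 + 2.4e+11) / 2 ≈ 1.35e+11 m = 135 Gm.
(b) e = (rₐ − rₚ) / (rₐ + rₚ) = (2.4e+11 − 3e+10) / (2.4e+11 + 3e+10) ≈ 0.7778.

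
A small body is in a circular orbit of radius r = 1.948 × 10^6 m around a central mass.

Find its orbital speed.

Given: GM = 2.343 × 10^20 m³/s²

For a circular orbit, gravity supplies the centripetal force, so v = √(GM / r).
v = √(2.343e+20 / 1.948e+06) m/s ≈ 1.097e+07 m/s = 1.097e+04 km/s.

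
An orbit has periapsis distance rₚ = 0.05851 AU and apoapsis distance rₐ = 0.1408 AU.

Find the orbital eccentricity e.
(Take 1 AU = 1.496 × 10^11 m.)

Convert to SI: rₚ = 0.05851 AU = 8.7531e+09 m; rₐ = 0.1408 AU = 2.10637e+10 m.
e = (rₐ − rₚ) / (rₐ + rₚ).
e = (2.10637e+10 − 8.7531e+09) / (2.10637e+10 + 8.7531e+09) = 1.23106e+10 / 2.98168e+10 ≈ 0.4129.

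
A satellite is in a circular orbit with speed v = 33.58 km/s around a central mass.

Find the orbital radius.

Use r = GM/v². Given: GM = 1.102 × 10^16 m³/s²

Convert to SI: v = 33.58 km/s = 33580 m/s.
For a circular orbit, v² = GM / r, so r = GM / v².
r = 1.102e+16 / (33580)² m ≈ 9.773e+06 m = 9.773 Mm.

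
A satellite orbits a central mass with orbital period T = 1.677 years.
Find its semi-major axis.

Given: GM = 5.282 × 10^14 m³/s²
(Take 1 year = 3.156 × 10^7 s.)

Convert to SI: T = 1.677 years = 5.29261e+07 s.
Invert Kepler's third law: a = (GM · T² / (4π²))^(1/3).
Substituting T = 5.29261e+07 s and GM = 5.282e+14 m³/s²:
a = (5.282e+14 · (5.29261e+07)² / (4π²))^(1/3) m
a ≈ 3.347e+09 m = 3.347 Gm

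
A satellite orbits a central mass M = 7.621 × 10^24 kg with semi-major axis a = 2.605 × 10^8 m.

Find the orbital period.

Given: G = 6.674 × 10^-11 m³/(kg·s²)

GM = G · M = 6.674e-11 · 7.621e+24 = 5.08626e+14 m³/s².
Kepler's third law: T = 2π √(a³ / GM).
Substituting a = 2.605e+08 m and GM = 5.08626e+14 m³/s²:
T = 2π √((2.605e+08)³ / 5.08626e+14) s
T ≈ 1.171e+06 s = 13.56 days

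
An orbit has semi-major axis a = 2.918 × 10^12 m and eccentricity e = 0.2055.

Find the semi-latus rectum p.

p = a (1 − e²).
p = 2.918e+12 · (1 − (0.2055)²) = 2.918e+12 · 0.95777 ≈ 2.795e+12 m = 2.795 × 10^12 m.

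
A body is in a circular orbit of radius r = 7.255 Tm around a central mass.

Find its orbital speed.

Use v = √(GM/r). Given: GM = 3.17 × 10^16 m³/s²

Convert to SI: r = 7.255 Tm = 7.255e+12 m.
For a circular orbit, gravity supplies the centripetal force, so v = √(GM / r).
v = √(3.17e+16 / 7.255e+12) m/s ≈ 66.1 m/s = 66.1 m/s.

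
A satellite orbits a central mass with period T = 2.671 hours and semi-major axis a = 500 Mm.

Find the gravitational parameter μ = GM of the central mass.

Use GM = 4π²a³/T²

Convert to SI: T = 2.671 hours = 9615.6 s; a = 500 Mm = 5e+08 m.
GM = 4π² · a³ / T².
GM = 4π² · (5e+08)³ / (9615.6)² m³/s² ≈ 5.337e+19 m³/s² = 5.337 × 10^19 m³/s².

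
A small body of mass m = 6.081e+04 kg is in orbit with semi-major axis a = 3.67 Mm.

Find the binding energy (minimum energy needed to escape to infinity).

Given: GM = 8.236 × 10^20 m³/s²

Convert to SI: a = 3.67 Mm = 3.67e+06 m.
Total orbital energy is E = −GMm/(2a); binding energy is E_bind = −E = GMm/(2a).
E_bind = 8.236e+20 · 6.081e+04 / (2 · 3.67e+06) J ≈ 6.823e+18 J = 6.823 EJ.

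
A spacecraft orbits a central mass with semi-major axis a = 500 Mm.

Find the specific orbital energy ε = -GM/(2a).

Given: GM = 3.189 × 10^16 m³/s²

Convert to SI: a = 500 Mm = 5e+08 m.
ε = −GM / (2a).
ε = −3.189e+16 / (2 · 5e+08) J/kg ≈ -3.189e+07 J/kg = -31.89 MJ/kg.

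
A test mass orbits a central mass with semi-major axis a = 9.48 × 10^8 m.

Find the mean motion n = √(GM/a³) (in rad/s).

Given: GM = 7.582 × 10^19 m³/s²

n = √(GM / a³).
n = √(7.582e+19 / (9.48e+08)³) rad/s ≈ 0.0002983 rad/s.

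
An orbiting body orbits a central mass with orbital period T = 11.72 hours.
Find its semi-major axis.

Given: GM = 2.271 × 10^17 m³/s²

Convert to SI: T = 11.72 hours = 42192 s.
Invert Kepler's third law: a = (GM · T² / (4π²))^(1/3).
Substituting T = 42192 s and GM = 2.271e+17 m³/s²:
a = (2.271e+17 · (42192)² / (4π²))^(1/3) m
a ≈ 2.172e+08 m = 2.172 × 10^8 m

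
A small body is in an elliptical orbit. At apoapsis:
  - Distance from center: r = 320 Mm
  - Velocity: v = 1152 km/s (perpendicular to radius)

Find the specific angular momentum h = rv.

Convert to SI: r = 320 Mm = 3.2e+08 m; v = 1152 km/s = 1.152e+06 m/s.
With v perpendicular to r, h = r · v.
h = 3.2e+08 · 1.152e+06 m²/s ≈ 3.686e+14 m²/s.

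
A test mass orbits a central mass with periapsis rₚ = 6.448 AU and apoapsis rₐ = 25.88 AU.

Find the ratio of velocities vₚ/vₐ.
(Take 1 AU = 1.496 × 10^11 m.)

Convert to SI: rₚ = 6.448 AU = 9.64621e+11 m; rₐ = 25.88 AU = 3.87165e+12 m.
Conservation of angular momentum gives rₚvₚ = rₐvₐ, so vₚ/vₐ = rₐ/rₚ.
vₚ/vₐ = 3.87165e+12 / 9.64621e+11 ≈ 4.014.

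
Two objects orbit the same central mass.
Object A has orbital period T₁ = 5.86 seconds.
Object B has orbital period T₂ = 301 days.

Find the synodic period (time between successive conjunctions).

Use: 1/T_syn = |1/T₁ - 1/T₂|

Convert to SI: T₂ = 301 days = 2.60064e+07 s.
T_syn = |T₁ · T₂ / (T₁ − T₂)|.
T_syn = |5.86 · 2.60064e+07 / (5.86 − 2.60064e+07)| s ≈ 5.86 s = 5.86 seconds.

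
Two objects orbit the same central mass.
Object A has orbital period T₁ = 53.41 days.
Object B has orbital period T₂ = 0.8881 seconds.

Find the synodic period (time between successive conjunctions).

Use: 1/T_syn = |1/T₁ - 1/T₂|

Convert to SI: T₁ = 53.41 days = 4.61462e+06 s.
T_syn = |T₁ · T₂ / (T₁ − T₂)|.
T_syn = |4.61462e+06 · 0.8881 / (4.61462e+06 − 0.8881)| s ≈ 0.8881 s = 0.8881 seconds.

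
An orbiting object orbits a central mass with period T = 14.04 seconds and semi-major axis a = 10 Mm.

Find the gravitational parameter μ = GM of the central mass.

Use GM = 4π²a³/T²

Convert to SI: a = 10 Mm = 1e+07 m.
GM = 4π² · a³ / T².
GM = 4π² · (1e+07)³ / (14.04)² m³/s² ≈ 2.003e+20 m³/s² = 2.003 × 10^20 m³/s².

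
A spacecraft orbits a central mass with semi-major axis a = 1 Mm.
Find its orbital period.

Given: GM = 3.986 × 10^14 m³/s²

Convert to SI: a = 1 Mm = 1e+06 m.
Kepler's third law: T = 2π √(a³ / GM).
Substituting a = 1e+06 m and GM = 3.986e+14 m³/s²:
T = 2π √((1e+06)³ / 3.986e+14) s
T ≈ 314.7 s = 5.245 minutes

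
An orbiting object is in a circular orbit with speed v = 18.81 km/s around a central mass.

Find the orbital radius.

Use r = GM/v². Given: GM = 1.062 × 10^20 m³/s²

Convert to SI: v = 18.81 km/s = 18810 m/s.
For a circular orbit, v² = GM / r, so r = GM / v².
r = 1.062e+20 / (18810)² m ≈ 3.002e+11 m = 300.2 Gm.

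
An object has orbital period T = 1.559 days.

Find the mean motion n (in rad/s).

Convert to SI: T = 1.559 days = 134698 s.
n = 2π / T.
n = 2π / 134698 s ≈ 4.665e-05 rad/s.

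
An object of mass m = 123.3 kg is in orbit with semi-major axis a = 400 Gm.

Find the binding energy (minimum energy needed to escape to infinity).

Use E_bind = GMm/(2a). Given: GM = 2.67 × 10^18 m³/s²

Convert to SI: a = 400 Gm = 4e+11 m.
Total orbital energy is E = −GMm/(2a); binding energy is E_bind = −E = GMm/(2a).
E_bind = 2.67e+18 · 123.3 / (2 · 4e+11) J ≈ 4.115e+08 J = 411.5 MJ.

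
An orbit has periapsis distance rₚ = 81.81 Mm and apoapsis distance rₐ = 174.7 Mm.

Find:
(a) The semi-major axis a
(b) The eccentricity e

Convert to SI: rₚ = 81.81 Mm = 8.181e+07 m; rₐ = 174.7 Mm = 1.747e+08 m.
(a) a = (rₚ + rₐ) / 2 = (8.181e+07 + 1.747e+08) / 2 ≈ 1.283e+08 m = 128.3 Mm.
(b) e = (rₐ − rₚ) / (rₐ + rₚ) = (1.747e+08 − 8.181e+07) / (1.747e+08 + 8.181e+07) ≈ 0.3621.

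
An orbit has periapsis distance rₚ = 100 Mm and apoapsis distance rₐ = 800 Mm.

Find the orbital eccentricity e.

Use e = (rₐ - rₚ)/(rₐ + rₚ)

Convert to SI: rₚ = 100 Mm = 1e+08 m; rₐ = 800 Mm = 8e+08 m.
e = (rₐ − rₚ) / (rₐ + rₚ).
e = (8e+08 − 1e+08) / (8e+08 + 1e+08) = 7e+08 / 9e+08 ≈ 0.7778.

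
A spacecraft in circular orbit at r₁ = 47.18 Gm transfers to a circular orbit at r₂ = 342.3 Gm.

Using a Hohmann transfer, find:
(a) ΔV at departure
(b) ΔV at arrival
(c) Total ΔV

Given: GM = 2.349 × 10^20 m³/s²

Convert to SI: r₁ = 47.18 Gm = 4.718e+10 m; r₂ = 342.3 Gm = 3.423e+11 m.
Transfer semi-major axis: a_t = (r₁ + r₂)/2 = (4.718e+10 + 3.423e+11)/2 = 1.9474e+11 m.
Circular speeds: v₁ = √(GM/r₁) = 70560.6 m/s, v₂ = √(GM/r₂) = 26196.2 m/s.
Transfer speeds (vis-viva v² = GM(2/r − 1/a_t)): v₁ᵗ = 93548.8 m/s, v₂ᵗ = 12894.1 m/s.
(a) ΔV₁ = |v₁ᵗ − v₁| ≈ 2.299e+04 m/s = 22.99 km/s.
(b) ΔV₂ = |v₂ − v₂ᵗ| ≈ 1.33e+04 m/s = 13.3 km/s.
(c) ΔV_total = ΔV₁ + ΔV₂ ≈ 3.629e+04 m/s = 36.29 km/s.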